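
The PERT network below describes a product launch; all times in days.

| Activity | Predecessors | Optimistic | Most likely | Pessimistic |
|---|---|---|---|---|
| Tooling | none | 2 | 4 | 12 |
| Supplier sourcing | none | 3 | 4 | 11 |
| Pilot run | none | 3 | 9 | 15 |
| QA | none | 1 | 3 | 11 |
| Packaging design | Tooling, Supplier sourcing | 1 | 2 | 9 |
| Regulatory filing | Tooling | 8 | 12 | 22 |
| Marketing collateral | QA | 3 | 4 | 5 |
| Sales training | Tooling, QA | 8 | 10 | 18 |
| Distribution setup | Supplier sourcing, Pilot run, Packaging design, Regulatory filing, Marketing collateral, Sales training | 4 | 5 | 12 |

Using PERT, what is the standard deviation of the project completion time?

te_Tooling = (2 + 4·4 + 12)/6 = 30/6 = 5; σ²_Tooling = ((12−2)/6)² = 2.778
te_Supplier sourcing = (3 + 4·4 + 11)/6 = 30/6 = 5; σ²_Supplier sourcing = ((11−3)/6)² = 1.778
te_Pilot run = (3 + 4·9 + 15)/6 = 54/6 = 9; σ²_Pilot run = ((15−3)/6)² = 4.000
te_QA = (1 + 4·3 + 11)/6 = 24/6 = 4; σ²_QA = ((11−1)/6)² = 2.778
te_Packaging design = (1 + 4·2 + 9)/6 = 18/6 = 3; σ²_Packaging design = ((9−1)/6)² = 1.778
te_Regulatory filing = (8 + 4·12 + 22)/6 = 78/6 = 13; σ²_Regulatory filing = ((22−8)/6)² = 5.444
te_Marketing collateral = (3 + 4·4 + 5)/6 = 24/6 = 4; σ²_Marketing collateral = ((5−3)/6)² = 0.111
te_Sales training = (8 + 4·10 + 18)/6 = 66/6 = 11; σ²_Sales training = ((18−8)/6)² = 2.778
te_Distribution setup = (4 + 4·5 + 12)/6 = 36/6 = 6; σ²_Distribution setup = ((12−4)/6)² = 1.778

Forward pass:
ES_Tooling = 0; EF_Tooling = 5
ES_Supplier sourcing = 0; EF_Supplier sourcing = 5
ES_Pilot run = 0; EF_Pilot run = 9
ES_QA = 0; EF_QA = 4
ES_Packaging design = max(EF_Tooling=5, EF_Supplier sourcing=5) = 5; EF_Packaging design = 5+3 = 8
ES_Regulatory filing = 5; EF_Regulatory filing = 5+13 = 18
ES_Marketing collateral = 4; EF_Marketing collateral = 4+4 = 8
ES_Sales training = max(EF_Tooling=5, EF_QA=4) = 5; EF_Sales training = 5+11 = 16
ES_Distribution setup = max(EF_Supplier sourcing=5, EF_Pilot run=9, EF_Packaging design=8, EF_Regulatory filing=18, EF_Marketing collateral=8, EF_Sales training=16) = 18; EF_Distribution setup = 18+6 = 24
Expected project duration μ = 24 days. Critical path: Tooling → Regulatory filing → Distribution setup.

Variance along critical path = 2.778 + 5.444 + 1.778 = 10.000
σ = √10.000 = 3.162 days

3.16 days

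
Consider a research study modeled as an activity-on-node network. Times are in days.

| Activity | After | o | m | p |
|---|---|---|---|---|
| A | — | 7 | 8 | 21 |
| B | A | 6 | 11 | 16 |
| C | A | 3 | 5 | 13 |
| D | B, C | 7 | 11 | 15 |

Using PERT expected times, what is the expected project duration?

te_A = (7 + 4·8 + 21)/6 = 60/6 = 10
te_B = (6 + 4·11 + 16)/6 = 66/6 = 11
te_C = (3 + 4·5 + 13)/6 = 36/6 = 6
te_D = (7 + 4·11 + 15)/6 = 66/6 = 11

Forward pass:
ES_A = 0; EF_A = 10
ES_B = 10; EF_B = 10+11 = 21
ES_C = 10; EF_C = 10+6 = 16
ES_D = max(EF_B=21, EF_C=16) = 21; EF_D = 21+11 = 32
Expected project duration μ = 32 days. Critical path: A → B → D.

32 days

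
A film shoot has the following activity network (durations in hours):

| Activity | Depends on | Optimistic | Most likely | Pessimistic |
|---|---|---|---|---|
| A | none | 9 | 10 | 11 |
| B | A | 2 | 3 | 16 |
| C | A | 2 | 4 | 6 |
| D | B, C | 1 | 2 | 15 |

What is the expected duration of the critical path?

19 hours

te_A = (9 + 4·10 + 11)/6 = 60/6 = 10
te_B = (2 + 4·3 + 16)/6 = 30/6 = 5
te_C = (2 + 4·4 + 6)/6 = 24/6 = 4
te_D = (1 + 4·2 + 15)/6 = 24/6 = 4

Forward pass:
ES_A = 0; EF_A = 10
ES_B = 10; EF_B = 10+5 = 15
ES_C = 10; EF_C = 10+4 = 14
ES_D = max(EF_B=15, EF_C=14) = 15; EF_D = 15+4 = 19
Expected project duration μ = 19 hours. Critical path: A → B → D.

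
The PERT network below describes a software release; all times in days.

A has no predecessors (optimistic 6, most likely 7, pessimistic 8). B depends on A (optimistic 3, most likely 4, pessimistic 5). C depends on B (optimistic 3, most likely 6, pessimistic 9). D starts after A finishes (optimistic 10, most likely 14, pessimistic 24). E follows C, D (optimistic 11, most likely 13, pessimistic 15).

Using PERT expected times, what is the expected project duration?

te_A = (6 + 4·7 + 8)/6 = 42/6 = 7
te_B = (3 + 4·4 + 5)/6 = 24/6 = 4
te_C = (3 + 4·6 + 9)/6 = 36/6 = 6
te_D = (10 + 4·14 + 24)/6 = 90/6 = 15
te_E = (11 + 4·13 + 15)/6 = 78/6 = 13

Forward pass:
ES_A = 0; EF_A = 7
ES_B = 7; EF_B = 7+4 = 11
ES_C = 11; EF_C = 11+6 = 17
ES_D = 7; EF_D = 7+15 = 22
ES_E = max(EF_C=17, EF_D=22) = 22; EF_E = 22+13 = 35
Expected project duration μ = 35 days. Critical path: A → D → E.

35 days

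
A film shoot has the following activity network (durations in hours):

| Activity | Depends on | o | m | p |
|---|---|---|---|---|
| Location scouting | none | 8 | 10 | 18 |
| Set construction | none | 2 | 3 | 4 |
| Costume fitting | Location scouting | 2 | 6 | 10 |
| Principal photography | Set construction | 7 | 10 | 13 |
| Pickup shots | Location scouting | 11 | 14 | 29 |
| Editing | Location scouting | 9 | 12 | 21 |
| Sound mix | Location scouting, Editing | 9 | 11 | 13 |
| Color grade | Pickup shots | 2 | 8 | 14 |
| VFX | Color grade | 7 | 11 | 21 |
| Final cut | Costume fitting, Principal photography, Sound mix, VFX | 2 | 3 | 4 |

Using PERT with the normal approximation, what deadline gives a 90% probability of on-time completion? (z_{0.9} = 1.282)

55.9 hours

te_Location scouting = (8 + 4·10 + 18)/6 = 66/6 = 11; σ²_Location scouting = ((18−8)/6)² = 2.778
te_Set construction = (2 + 4·3 + 4)/6 = 18/6 = 3; σ²_Set construction = ((4−2)/6)² = 0.111
te_Costume fitting = (2 + 4·6 + 10)/6 = 36/6 = 6; σ²_Costume fitting = ((10−2)/6)² = 1.778
te_Principal photography = (7 + 4·10 + 13)/6 = 60/6 = 10; σ²_Principal photography = ((13−7)/6)² = 1.000
te_Pickup shots = (11 + 4·14 + 29)/6 = 96/6 = 16; σ²_Pickup shots = ((29−11)/6)² = 9.000
te_Editing = (9 + 4·12 + 21)/6 = 78/6 = 13; σ²_Editing = ((21−9)/6)² = 4.000
te_Sound mix = (9 + 4·11 + 13)/6 = 66/6 = 11; σ²_Sound mix = ((13−9)/6)² = 0.444
te_Color grade = (2 + 4·8 + 14)/6 = 48/6 = 8; σ²_Color grade = ((14−2)/6)² = 4.000
te_VFX = (7 + 4·11 + 21)/6 = 72/6 = 12; σ²_VFX = ((21−7)/6)² = 5.444
te_Final cut = (2 + 4·3 + 4)/6 = 18/6 = 3; σ²_Final cut = ((4−2)/6)² = 0.111

Forward pass:
ES_Location scouting = 0; EF_Location scouting = 11
ES_Set construction = 0; EF_Set construction = 3
ES_Costume fitting = 11; EF_Costume fitting = 11+6 = 17
ES_Principal photography = 3; EF_Principal photography = 3+10 = 13
ES_Pickup shots = 11; EF_Pickup shots = 11+16 = 27
ES_Editing = 11; EF_Editing = 11+13 = 24
ES_Sound mix = max(EF_Location scouting=11, EF_Editing=24) = 24; EF_Sound mix = 24+11 = 35
ES_Color grade = 27; EF_Color grade = 27+8 = 35
ES_VFX = 35; EF_VFX = 35+12 = 47
ES_Final cut = max(EF_Costume fitting=17, EF_Principal photography=13, EF_Sound mix=35, EF_VFX=47) = 47; EF_Final cut = 47+3 = 50
Expected project duration μ = 50 hours. Critical path: Location scouting → Pickup shots → Color grade → VFX → Final cut.

Variance along critical path = 2.778 + 9.000 + 4.000 + 5.444 + 0.111 = 21.333; σ = 4.619 hours.
D = μ + z·σ = 50 + 1.282·4.619 = 55.9 hours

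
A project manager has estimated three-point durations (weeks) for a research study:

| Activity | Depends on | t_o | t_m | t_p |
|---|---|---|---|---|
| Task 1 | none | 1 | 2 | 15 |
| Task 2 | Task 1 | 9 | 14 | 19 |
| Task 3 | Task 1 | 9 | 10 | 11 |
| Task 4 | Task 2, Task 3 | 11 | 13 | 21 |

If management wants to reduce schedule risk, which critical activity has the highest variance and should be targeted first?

Task 1

te_Task 1 = (1 + 4·2 + 15)/6 = 24/6 = 4; σ²_Task 1 = ((15−1)/6)² = 5.444
te_Task 2 = (9 + 4·14 + 19)/6 = 84/6 = 14; σ²_Task 2 = ((19−9)/6)² = 2.778
te_Task 3 = (9 + 4·10 + 11)/6 = 60/6 = 10; σ²_Task 3 = ((11−9)/6)² = 0.111
te_Task 4 = (11 + 4·13 + 21)/6 = 84/6 = 14; σ²_Task 4 = ((21−11)/6)² = 2.778

Forward pass:
ES_Task 1 = 0; EF_Task 1 = 4
ES_Task 2 = 4; EF_Task 2 = 4+14 = 18
ES_Task 3 = 4; EF_Task 3 = 4+10 = 14
ES_Task 4 = max(EF_Task 2=18, EF_Task 3=14) = 18; EF_Task 4 = 18+14 = 32
Expected project duration μ = 32 weeks. Critical path: Task 1 → Task 2 → Task 4.

Variances on critical path: σ²_Task 1=5.444, σ²_Task 2=2.778, σ²_Task 4=2.778.
Largest is σ²_Task 1 = 5.444.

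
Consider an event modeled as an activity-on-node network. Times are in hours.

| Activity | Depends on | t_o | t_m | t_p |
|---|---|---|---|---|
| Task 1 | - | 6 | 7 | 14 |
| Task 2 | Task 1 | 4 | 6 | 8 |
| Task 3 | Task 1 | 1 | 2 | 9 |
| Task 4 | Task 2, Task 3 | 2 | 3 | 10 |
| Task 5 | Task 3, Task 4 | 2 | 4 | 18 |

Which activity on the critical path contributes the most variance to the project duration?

te_Task 1 = (6 + 4·7 + 14)/6 = 48/6 = 8; σ²_Task 1 = ((14−6)/6)² = 1.778
te_Task 2 = (4 + 4·6 + 8)/6 = 36/6 = 6; σ²_Task 2 = ((8−4)/6)² = 0.444
te_Task 3 = (1 + 4·2 + 9)/6 = 18/6 = 3; σ²_Task 3 = ((9−1)/6)² = 1.778
te_Task 4 = (2 + 4·3 + 10)/6 = 24/6 = 4; σ²_Task 4 = ((10−2)/6)² = 1.778
te_Task 5 = (2 + 4·4 + 18)/6 = 36/6 = 6; σ²_Task 5 = ((18−2)/6)² = 7.111

Forward pass:
ES_Task 1 = 0; EF_Task 1 = 8
ES_Task 2 = 8; EF_Task 2 = 8+6 = 14
ES_Task 3 = 8; EF_Task 3 = 8+3 = 11
ES_Task 4 = max(EF_Task 2=14, EF_Task 3=11) = 14; EF_Task 4 = 14+4 = 18
ES_Task 5 = max(EF_Task 3=11, EF_Task 4=18) = 18; EF_Task 5 = 18+6 = 24
Expected project duration μ = 24 hours. Critical path: Task 1 → Task 2 → Task 4 → Task 5.

Variances on critical path: σ²_Task 1=1.778, σ²_Task 2=0.444, σ²_Task 4=1.778, σ²_Task 5=7.111.
Largest is σ²_Task 5 = 7.111.

Task 5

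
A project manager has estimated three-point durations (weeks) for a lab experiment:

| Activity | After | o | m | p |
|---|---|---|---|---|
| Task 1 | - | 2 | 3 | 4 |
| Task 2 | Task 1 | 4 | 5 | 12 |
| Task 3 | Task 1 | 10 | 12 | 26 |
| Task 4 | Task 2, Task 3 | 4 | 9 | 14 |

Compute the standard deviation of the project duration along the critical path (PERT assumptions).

3.16 weeks

te_Task 1 = (2 + 4·3 + 4)/6 = 18/6 = 3; σ²_Task 1 = ((4−2)/6)² = 0.111
te_Task 2 = (4 + 4·5 + 12)/6 = 36/6 = 6; σ²_Task 2 = ((12−4)/6)² = 1.778
te_Task 3 = (10 + 4·12 + 26)/6 = 84/6 = 14; σ²_Task 3 = ((26−10)/6)² = 7.111
te_Task 4 = (4 + 4·9 + 14)/6 = 54/6 = 9; σ²_Task 4 = ((14−4)/6)² = 2.778

Forward pass:
ES_Task 1 = 0; EF_Task 1 = 3
ES_Task 2 = 3; EF_Task 2 = 3+6 = 9
ES_Task 3 = 3; EF_Task 3 = 3+14 = 17
ES_Task 4 = max(EF_Task 2=9, EF_Task 3=17) = 17; EF_Task 4 = 17+9 = 26
Expected project duration μ = 26 weeks. Critical path: Task 1 → Task 3 → Task 4.

Variance along critical path = 0.111 + 7.111 + 2.778 = 10.000
σ = √10.000 = 3.162 weeks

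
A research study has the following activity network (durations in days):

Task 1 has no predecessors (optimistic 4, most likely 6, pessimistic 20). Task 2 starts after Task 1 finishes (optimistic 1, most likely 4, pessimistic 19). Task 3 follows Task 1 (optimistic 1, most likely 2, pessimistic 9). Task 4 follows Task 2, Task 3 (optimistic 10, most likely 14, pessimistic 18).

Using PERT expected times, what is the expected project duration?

te_Task 1 = (4 + 4·6 + 20)/6 = 48/6 = 8
te_Task 2 = (1 + 4·4 + 19)/6 = 36/6 = 6
te_Task 3 = (1 + 4·2 + 9)/6 = 18/6 = 3
te_Task 4 = (10 + 4·14 + 18)/6 = 84/6 = 14

Forward pass:
ES_Task 1 = 0; EF_Task 1 = 8
ES_Task 2 = 8; EF_Task 2 = 8+6 = 14
ES_Task 3 = 8; EF_Task 3 = 8+3 = 11
ES_Task 4 = max(EF_Task 2=14, EF_Task 3=11) = 14; EF_Task 4 = 14+14 = 28
Expected project duration μ = 28 days. Critical path: Task 1 → Task 2 → Task 4.

28 days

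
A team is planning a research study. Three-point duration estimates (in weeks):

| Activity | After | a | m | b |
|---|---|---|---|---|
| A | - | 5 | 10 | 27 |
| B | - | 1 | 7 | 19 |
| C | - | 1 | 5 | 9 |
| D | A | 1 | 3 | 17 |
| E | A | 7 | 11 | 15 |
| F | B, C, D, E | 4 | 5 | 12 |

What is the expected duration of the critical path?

te_A = (5 + 4·10 + 27)/6 = 72/6 = 12
te_B = (1 + 4·7 + 19)/6 = 48/6 = 8
te_C = (1 + 4·5 + 9)/6 = 30/6 = 5
te_D = (1 + 4·3 + 17)/6 = 30/6 = 5
te_E = (7 + 4·11 + 15)/6 = 66/6 = 11
te_F = (4 + 4·5 + 12)/6 = 36/6 = 6

Forward pass:
ES_A = 0; EF_A = 12
ES_B = 0; EF_B = 8
ES_C = 0; EF_C = 5
ES_D = 12; EF_D = 12+5 = 17
ES_E = 12; EF_E = 12+11 = 23
ES_F = max(EF_B=8, EF_C=5, EF_D=17, EF_E=23) = 23; EF_F = 23+6 = 29
Expected project duration μ = 29 weeks. Critical path: A → E → F.

29 weeks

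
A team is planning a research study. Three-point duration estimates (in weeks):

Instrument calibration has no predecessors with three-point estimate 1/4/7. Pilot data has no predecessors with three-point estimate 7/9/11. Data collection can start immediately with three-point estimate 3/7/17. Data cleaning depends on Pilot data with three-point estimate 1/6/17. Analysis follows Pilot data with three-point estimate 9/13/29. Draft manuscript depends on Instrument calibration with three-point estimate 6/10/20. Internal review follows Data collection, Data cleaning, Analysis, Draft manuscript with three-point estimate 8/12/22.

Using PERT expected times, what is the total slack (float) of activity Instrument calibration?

9 weeks

te_Instrument calibration = (1 + 4·4 + 7)/6 = 24/6 = 4
te_Pilot data = (7 + 4·9 + 11)/6 = 54/6 = 9
te_Data collection = (3 + 4·7 + 17)/6 = 48/6 = 8
te_Data cleaning = (1 + 4·6 + 17)/6 = 42/6 = 7
te_Analysis = (9 + 4·13 + 29)/6 = 90/6 = 15
te_Draft manuscript = (6 + 4·10 + 20)/6 = 66/6 = 11
te_Internal review = (8 + 4·12 + 22)/6 = 78/6 = 13

Forward pass:
ES_Instrument calibration = 0; EF_Instrument calibration = 4
ES_Pilot data = 0; EF_Pilot data = 9
ES_Data collection = 0; EF_Data collection = 8
ES_Data cleaning = 9; EF_Data cleaning = 9+7 = 16
ES_Analysis = 9; EF_Analysis = 9+15 = 24
ES_Draft manuscript = 4; EF_Draft manuscript = 4+11 = 15
ES_Internal review = max(EF_Data collection=8, EF_Data cleaning=16, EF_Analysis=24, EF_Draft manuscript=15) = 24; EF_Internal review = 24+13 = 37
Expected project duration μ = 37 weeks. Critical path: Pilot data → Analysis → Internal review.

Backward pass:
LF_Internal review = 37; LS_Internal review = 37−13 = 24
LF_Draft manuscript = LS_Internal review = 24; LS_Draft manuscript = 24−11 = 13
LF_Analysis = LS_Internal review = 24; LS_Analysis = 24−15 = 9
LF_Data cleaning = LS_Internal review = 24; LS_Data cleaning = 24−7 = 17
LF_Data collection = LS_Internal review = 24; LS_Data collection = 24−8 = 16
LF_Pilot data = min(LS_Data cleaning=17, LS_Analysis=9) = 9; LS_Pilot data = 9−9 = 0
LF_Instrument calibration = LS_Draft manuscript = 13; LS_Instrument calibration = 13−4 = 9
Slack_Instrument calibration = LS_Instrument calibration − ES_Instrument calibration = 9 − 0 = 9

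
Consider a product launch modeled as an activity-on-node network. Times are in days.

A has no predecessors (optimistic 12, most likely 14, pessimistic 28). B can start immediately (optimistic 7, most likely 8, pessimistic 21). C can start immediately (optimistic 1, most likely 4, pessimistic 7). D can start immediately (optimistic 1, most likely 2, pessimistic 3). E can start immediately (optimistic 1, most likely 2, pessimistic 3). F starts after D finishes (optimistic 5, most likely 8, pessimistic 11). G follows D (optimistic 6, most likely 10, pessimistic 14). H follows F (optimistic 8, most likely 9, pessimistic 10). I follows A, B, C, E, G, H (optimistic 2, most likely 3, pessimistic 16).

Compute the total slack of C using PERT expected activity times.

15 days

te_A = (12 + 4·14 + 28)/6 = 96/6 = 16
te_B = (7 + 4·8 + 21)/6 = 60/6 = 10
te_C = (1 + 4·4 + 7)/6 = 24/6 = 4
te_D = (1 + 4·2 + 3)/6 = 12/6 = 2
te_E = (1 + 4·2 + 3)/6 = 12/6 = 2
te_F = (5 + 4·8 + 11)/6 = 48/6 = 8
te_G = (6 + 4·10 + 14)/6 = 60/6 = 10
te_H = (8 + 4·9 + 10)/6 = 54/6 = 9
te_I = (2 + 4·3 + 16)/6 = 30/6 = 5

Forward pass:
ES_A = 0; EF_A = 16
ES_B = 0; EF_B = 10
ES_C = 0; EF_C = 4
ES_D = 0; EF_D = 2
ES_E = 0; EF_E = 2
ES_F = 2; EF_F = 2+8 = 10
ES_G = 2; EF_G = 2+10 = 12
ES_H = 10; EF_H = 10+9 = 19
ES_I = max(EF_A=16, EF_B=10, EF_C=4, EF_E=2, EF_G=12, EF_H=19) = 19; EF_I = 19+5 = 24
Expected project duration μ = 24 days. Critical path: D → F → H → I.

Backward pass:
LF_I = 24; LS_I = 24−5 = 19
LF_H = LS_I = 19; LS_H = 19−9 = 10
LF_G = LS_I = 19; LS_G = 19−10 = 9
LF_F = LS_H = 10; LS_F = 10−8 = 2
LF_E = LS_I = 19; LS_E = 19−2 = 17
LF_D = min(LS_F=2, LS_G=9) = 2; LS_D = 2−2 = 0
LF_C = LS_I = 19; LS_C = 19−4 = 15
LF_B = LS_I = 19; LS_B = 19−10 = 9
LF_A = LS_I = 19; LS_A = 19−16 = 3
Slack_C = LS_C − ES_C = 15 − 0 = 15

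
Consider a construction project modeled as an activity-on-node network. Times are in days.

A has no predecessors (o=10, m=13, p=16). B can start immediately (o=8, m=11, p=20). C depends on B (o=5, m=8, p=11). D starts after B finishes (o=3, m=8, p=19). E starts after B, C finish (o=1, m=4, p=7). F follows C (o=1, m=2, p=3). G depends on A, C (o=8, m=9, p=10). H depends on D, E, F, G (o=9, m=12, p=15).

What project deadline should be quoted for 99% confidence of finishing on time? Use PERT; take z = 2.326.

te_A = (10 + 4·13 + 16)/6 = 78/6 = 13; σ²_A = ((16−10)/6)² = 1.000
te_B = (8 + 4·11 + 20)/6 = 72/6 = 12; σ²_B = ((20−8)/6)² = 4.000
te_C = (5 + 4·8 + 11)/6 = 48/6 = 8; σ²_C = ((11−5)/6)² = 1.000
te_D = (3 + 4·8 + 19)/6 = 54/6 = 9; σ²_D = ((19−3)/6)² = 7.111
te_E = (1 + 4·4 + 7)/6 = 24/6 = 4; σ²_E = ((7−1)/6)² = 1.000
te_F = (1 + 4·2 + 3)/6 = 12/6 = 2; σ²_F = ((3−1)/6)² = 0.111
te_G = (8 + 4·9 + 10)/6 = 54/6 = 9; σ²_G = ((10−8)/6)² = 0.111
te_H = (9 + 4·12 + 15)/6 = 72/6 = 12; σ²_H = ((15−9)/6)² = 1.000

Forward pass:
ES_A = 0; EF_A = 13
ES_B = 0; EF_B = 12
ES_C = 12; EF_C = 12+8 = 20
ES_D = 12; EF_D = 12+9 = 21
ES_E = max(EF_B=12, EF_C=20) = 20; EF_E = 20+4 = 24
ES_F = 20; EF_F = 20+2 = 22
ES_G = max(EF_A=13, EF_C=20) = 20; EF_G = 20+9 = 29
ES_H = max(EF_D=21, EF_E=24, EF_F=22, EF_G=29) = 29; EF_H = 29+12 = 41
Expected project duration μ = 41 days. Critical path: B → C → G → H.

Variance along critical path = 4.000 + 1.000 + 0.111 + 1.000 = 6.111; σ = 2.472 days.
D = μ + z·σ = 41 + 2.326·2.472 = 46.8 days

46.8 days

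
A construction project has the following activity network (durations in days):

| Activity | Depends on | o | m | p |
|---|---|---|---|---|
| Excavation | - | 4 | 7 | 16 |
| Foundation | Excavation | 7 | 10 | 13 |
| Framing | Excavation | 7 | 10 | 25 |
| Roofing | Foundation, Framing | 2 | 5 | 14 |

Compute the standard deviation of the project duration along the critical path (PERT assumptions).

4.12 days

te_Excavation = (4 + 4·7 + 16)/6 = 48/6 = 8; σ²_Excavation = ((16−4)/6)² = 4.000
te_Foundation = (7 + 4·10 + 13)/6 = 60/6 = 10; σ²_Foundation = ((13−7)/6)² = 1.000
te_Framing = (7 + 4·10 + 25)/6 = 72/6 = 12; σ²_Framing = ((25−7)/6)² = 9.000
te_Roofing = (2 + 4·5 + 14)/6 = 36/6 = 6; σ²_Roofing = ((14−2)/6)² = 4.000

Forward pass:
ES_Excavation = 0; EF_Excavation = 8
ES_Foundation = 8; EF_Foundation = 8+10 = 18
ES_Framing = 8; EF_Framing = 8+12 = 20
ES_Roofing = max(EF_Foundation=18, EF_Framing=20) = 20; EF_Roofing = 20+6 = 26
Expected project duration μ = 26 days. Critical path: Excavation → Framing → Roofing.

Variance along critical path = 4.000 + 9.000 + 4.000 = 17.000
σ = √17.000 = 4.123 days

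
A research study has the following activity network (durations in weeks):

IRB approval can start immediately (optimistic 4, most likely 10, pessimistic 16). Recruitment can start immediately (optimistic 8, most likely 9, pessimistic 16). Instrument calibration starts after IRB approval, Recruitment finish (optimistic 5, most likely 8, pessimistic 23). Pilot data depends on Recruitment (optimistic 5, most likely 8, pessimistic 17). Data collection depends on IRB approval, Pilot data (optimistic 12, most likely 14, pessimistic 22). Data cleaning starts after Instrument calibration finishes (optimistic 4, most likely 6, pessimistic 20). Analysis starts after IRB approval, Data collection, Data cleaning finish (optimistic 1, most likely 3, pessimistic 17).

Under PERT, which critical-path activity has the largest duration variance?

Analysis

te_IRB approval = (4 + 4·10 + 16)/6 = 60/6 = 10; σ²_IRB approval = ((16−4)/6)² = 4.000
te_Recruitment = (8 + 4·9 + 16)/6 = 60/6 = 10; σ²_Recruitment = ((16−8)/6)² = 1.778
te_Instrument calibration = (5 + 4·8 + 23)/6 = 60/6 = 10; σ²_Instrument calibration = ((23−5)/6)² = 9.000
te_Pilot data = (5 + 4·8 + 17)/6 = 54/6 = 9; σ²_Pilot data = ((17−5)/6)² = 4.000
te_Data collection = (12 + 4·14 + 22)/6 = 90/6 = 15; σ²_Data collection = ((22−12)/6)² = 2.778
te_Data cleaning = (4 + 4·6 + 20)/6 = 48/6 = 8; σ²_Data cleaning = ((20−4)/6)² = 7.111
te_Analysis = (1 + 4·3 + 17)/6 = 30/6 = 5; σ²_Analysis = ((17−1)/6)² = 7.111

Forward pass:
ES_IRB approval = 0; EF_IRB approval = 10
ES_Recruitment = 0; EF_Recruitment = 10
ES_Instrument calibration = max(EF_IRB approval=10, EF_Recruitment=10) = 10; EF_Instrument calibration = 10+10 = 20
ES_Pilot data = 10; EF_Pilot data = 10+9 = 19
ES_Data collection = max(EF_IRB approval=10, EF_Pilot data=19) = 19; EF_Data collection = 19+15 = 34
ES_Data cleaning = 20; EF_Data cleaning = 20+8 = 28
ES_Analysis = max(EF_IRB approval=10, EF_Data collection=34, EF_Data cleaning=28) = 34; EF_Analysis = 34+5 = 39
Expected project duration μ = 39 weeks. Critical path: Recruitment → Pilot data → Data collection → Analysis.

Variances on critical path: σ²_Recruitment=1.778, σ²_Pilot data=4.000, σ²_Data collection=2.778, σ²_Analysis=7.111.
Largest is σ²_Analysis = 7.111.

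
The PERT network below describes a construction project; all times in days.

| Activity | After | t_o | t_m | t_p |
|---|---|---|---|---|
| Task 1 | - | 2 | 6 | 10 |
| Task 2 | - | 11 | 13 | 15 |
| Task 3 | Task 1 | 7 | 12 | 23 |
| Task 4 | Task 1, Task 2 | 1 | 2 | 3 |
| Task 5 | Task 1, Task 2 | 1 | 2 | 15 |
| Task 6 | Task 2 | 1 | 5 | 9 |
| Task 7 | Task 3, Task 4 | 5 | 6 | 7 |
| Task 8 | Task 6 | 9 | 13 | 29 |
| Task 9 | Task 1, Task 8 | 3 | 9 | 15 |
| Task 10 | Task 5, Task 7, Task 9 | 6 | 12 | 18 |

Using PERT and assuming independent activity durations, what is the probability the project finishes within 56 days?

0.667

te_Task 1 = (2 + 4·6 + 10)/6 = 36/6 = 6; σ²_Task 1 = ((10−2)/6)² = 1.778
te_Task 2 = (11 + 4·13 + 15)/6 = 78/6 = 13; σ²_Task 2 = ((15−11)/6)² = 0.444
te_Task 3 = (7 + 4·12 + 23)/6 = 78/6 = 13; σ²_Task 3 = ((23−7)/6)² = 7.111
te_Task 4 = (1 + 4·2 + 3)/6 = 12/6 = 2; σ²_Task 4 = ((3−1)/6)² = 0.111
te_Task 5 = (1 + 4·2 + 15)/6 = 24/6 = 4; σ²_Task 5 = ((15−1)/6)² = 5.444
te_Task 6 = (1 + 4·5 + 9)/6 = 30/6 = 5; σ²_Task 6 = ((9−1)/6)² = 1.778
te_Task 7 = (5 + 4·6 + 7)/6 = 36/6 = 6; σ²_Task 7 = ((7−5)/6)² = 0.111
te_Task 8 = (9 + 4·13 + 29)/6 = 90/6 = 15; σ²_Task 8 = ((29−9)/6)² = 11.111
te_Task 9 = (3 + 4·9 + 15)/6 = 54/6 = 9; σ²_Task 9 = ((15−3)/6)² = 4.000
te_Task 10 = (6 + 4·12 + 18)/6 = 72/6 = 12; σ²_Task 10 = ((18−6)/6)² = 4.000

Forward pass:
ES_Task 1 = 0; EF_Task 1 = 6
ES_Task 2 = 0; EF_Task 2 = 13
ES_Task 3 = 6; EF_Task 3 = 6+13 = 19
ES_Task 4 = max(EF_Task 1=6, EF_Task 2=13) = 13; EF_Task 4 = 13+2 = 15
ES_Task 5 = max(EF_Task 1=6, EF_Task 2=13) = 13; EF_Task 5 = 13+4 = 17
ES_Task 6 = 13; EF_Task 6 = 13+5 = 18
ES_Task 7 = max(EF_Task 3=19, EF_Task 4=15) = 19; EF_Task 7 = 19+6 = 25
ES_Task 8 = 18; EF_Task 8 = 18+15 = 33
ES_Task 9 = max(EF_Task 1=6, EF_Task 8=33) = 33; EF_Task 9 = 33+9 = 42
ES_Task 10 = max(EF_Task 5=17, EF_Task 7=25, EF_Task 9=42) = 42; EF_Task 10 = 42+12 = 54
Expected project duration μ = 54 days. Critical path: Task 2 → Task 6 → Task 8 → Task 9 → Task 10.

Variance along critical path = 0.444 + 1.778 + 11.111 + 4.000 + 4.000 = 21.333; σ = √21.333 = 4.619 days.
Z = (56 − 54) / 4.619 = 0.433
P(T ≤ 56) = Φ(0.433) ≈ 0.667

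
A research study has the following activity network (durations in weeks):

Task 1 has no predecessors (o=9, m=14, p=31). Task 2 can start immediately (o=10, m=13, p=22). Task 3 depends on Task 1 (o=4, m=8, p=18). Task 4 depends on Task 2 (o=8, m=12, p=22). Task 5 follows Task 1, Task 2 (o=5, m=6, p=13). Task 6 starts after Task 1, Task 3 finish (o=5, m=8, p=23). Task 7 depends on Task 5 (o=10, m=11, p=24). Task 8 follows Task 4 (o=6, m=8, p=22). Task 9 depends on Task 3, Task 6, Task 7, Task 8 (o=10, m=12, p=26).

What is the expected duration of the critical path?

te_Task 1 = (9 + 4·14 + 31)/6 = 96/6 = 16
te_Task 2 = (10 + 4·13 + 22)/6 = 84/6 = 14
te_Task 3 = (4 + 4·8 + 18)/6 = 54/6 = 9
te_Task 4 = (8 + 4·12 + 22)/6 = 78/6 = 13
te_Task 5 = (5 + 4·6 + 13)/6 = 42/6 = 7
te_Task 6 = (5 + 4·8 + 23)/6 = 60/6 = 10
te_Task 7 = (10 + 4·11 + 24)/6 = 78/6 = 13
te_Task 8 = (6 + 4·8 + 22)/6 = 60/6 = 10
te_Task 9 = (10 + 4·12 + 26)/6 = 84/6 = 14

Forward pass:
ES_Task 1 = 0; EF_Task 1 = 16
ES_Task 2 = 0; EF_Task 2 = 14
ES_Task 3 = 16; EF_Task 3 = 16+9 = 25
ES_Task 4 = 14; EF_Task 4 = 14+13 = 27
ES_Task 5 = max(EF_Task 1=16, EF_Task 2=14) = 16; EF_Task 5 = 16+7 = 23
ES_Task 6 = max(EF_Task 1=16, EF_Task 3=25) = 25; EF_Task 6 = 25+10 = 35
ES_Task 7 = 23; EF_Task 7 = 23+13 = 36
ES_Task 8 = 27; EF_Task 8 = 27+10 = 37
ES_Task 9 = max(EF_Task 3=25, EF_Task 6=35, EF_Task 7=36, EF_Task 8=37) = 37; EF_Task 9 = 37+14 = 51
Expected project duration μ = 51 weeks. Critical path: Task 2 → Task 4 → Task 8 → Task 9.

51 weeks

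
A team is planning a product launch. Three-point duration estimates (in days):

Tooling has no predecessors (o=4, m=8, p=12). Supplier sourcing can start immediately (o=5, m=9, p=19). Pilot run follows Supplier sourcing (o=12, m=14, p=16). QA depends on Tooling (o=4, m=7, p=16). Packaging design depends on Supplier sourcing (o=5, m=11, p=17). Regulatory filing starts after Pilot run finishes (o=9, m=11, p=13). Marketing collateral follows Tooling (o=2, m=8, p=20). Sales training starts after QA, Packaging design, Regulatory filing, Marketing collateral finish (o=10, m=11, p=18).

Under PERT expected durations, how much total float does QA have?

te_Tooling = (4 + 4·8 + 12)/6 = 48/6 = 8
te_Supplier sourcing = (5 + 4·9 + 19)/6 = 60/6 = 10
te_Pilot run = (12 + 4·14 + 16)/6 = 84/6 = 14
te_QA = (4 + 4·7 + 16)/6 = 48/6 = 8
te_Packaging design = (5 + 4·11 + 17)/6 = 66/6 = 11
te_Regulatory filing = (9 + 4·11 + 13)/6 = 66/6 = 11
te_Marketing collateral = (2 + 4·8 + 20)/6 = 54/6 = 9
te_Sales training = (10 + 4·11 + 18)/6 = 72/6 = 12

Forward pass:
ES_Tooling = 0; EF_Tooling = 8
ES_Supplier sourcing = 0; EF_Supplier sourcing = 10
ES_Pilot run = 10; EF_Pilot run = 10+14 = 24
ES_QA = 8; EF_QA = 8+8 = 16
ES_Packaging design = 10; EF_Packaging design = 10+11 = 21
ES_Regulatory filing = 24; EF_Regulatory filing = 24+11 = 35
ES_Marketing collateral = 8; EF_Marketing collateral = 8+9 = 17
ES_Sales training = max(EF_QA=16, EF_Packaging design=21, EF_Regulatory filing=35, EF_Marketing collateral=17) = 35; EF_Sales training = 35+12 = 47
Expected project duration μ = 47 days. Critical path: Supplier sourcing → Pilot run → Regulatory filing → Sales training.

Backward pass:
LF_Sales training = 47; LS_Sales training = 47−12 = 35
LF_Marketing collateral = LS_Sales training = 35; LS_Marketing collateral = 35−9 = 26
LF_Regulatory filing = LS_Sales training = 35; LS_Regulatory filing = 35−11 = 24
LF_Packaging design = LS_Sales training = 35; LS_Packaging design = 35−11 = 24
LF_QA = LS_Sales training = 35; LS_QA = 35−8 = 27
LF_Pilot run = LS_Regulatory filing = 24; LS_Pilot run = 24−14 = 10
LF_Supplier sourcing = min(LS_Pilot run=10, LS_Packaging design=24) = 10; LS_Supplier sourcing = 10−10 = 0
LF_Tooling = min(LS_QA=27, LS_Marketing collateral=26) = 26; LS_Tooling = 26−8 = 18
Slack_QA = LS_QA − ES_QA = 27 − 8 = 19

19 days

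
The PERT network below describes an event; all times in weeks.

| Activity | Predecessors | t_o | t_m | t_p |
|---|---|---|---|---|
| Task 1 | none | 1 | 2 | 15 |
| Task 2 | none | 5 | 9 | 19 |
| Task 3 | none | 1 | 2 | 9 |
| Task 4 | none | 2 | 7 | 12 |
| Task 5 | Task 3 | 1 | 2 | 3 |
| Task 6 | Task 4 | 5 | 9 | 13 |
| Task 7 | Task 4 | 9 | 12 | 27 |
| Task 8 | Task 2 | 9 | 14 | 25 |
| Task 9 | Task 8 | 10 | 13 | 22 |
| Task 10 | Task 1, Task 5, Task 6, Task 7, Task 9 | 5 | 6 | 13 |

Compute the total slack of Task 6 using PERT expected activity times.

23 weeks

te_Task 1 = (1 + 4·2 + 15)/6 = 24/6 = 4
te_Task 2 = (5 + 4·9 + 19)/6 = 60/6 = 10
te_Task 3 = (1 + 4·2 + 9)/6 = 18/6 = 3
te_Task 4 = (2 + 4·7 + 12)/6 = 42/6 = 7
te_Task 5 = (1 + 4·2 + 3)/6 = 12/6 = 2
te_Task 6 = (5 + 4·9 + 13)/6 = 54/6 = 9
te_Task 7 = (9 + 4·12 + 27)/6 = 84/6 = 14
te_Task 8 = (9 + 4·14 + 25)/6 = 90/6 = 15
te_Task 9 = (10 + 4·13 + 22)/6 = 84/6 = 14
te_Task 10 = (5 + 4·6 + 13)/6 = 42/6 = 7

Forward pass:
ES_Task 1 = 0; EF_Task 1 = 4
ES_Task 2 = 0; EF_Task 2 = 10
ES_Task 3 = 0; EF_Task 3 = 3
ES_Task 4 = 0; EF_Task 4 = 7
ES_Task 5 = 3; EF_Task 5 = 3+2 = 5
ES_Task 6 = 7; EF_Task 6 = 7+9 = 16
ES_Task 7 = 7; EF_Task 7 = 7+14 = 21
ES_Task 8 = 10; EF_Task 8 = 10+15 = 25
ES_Task 9 = 25; EF_Task 9 = 25+14 = 39
ES_Task 10 = max(EF_Task 1=4, EF_Task 5=5, EF_Task 6=16, EF_Task 7=21, EF_Task 9=39) = 39; EF_Task 10 = 39+7 = 46
Expected project duration μ = 46 weeks. Critical path: Task 2 → Task 8 → Task 9 → Task 10.

Backward pass:
LF_Task 10 = 46; LS_Task 10 = 46−7 = 39
LF_Task 9 = LS_Task 10 = 39; LS_Task 9 = 39−14 = 25
LF_Task 8 = LS_Task 9 = 25; LS_Task 8 = 25−15 = 10
LF_Task 7 = LS_Task 10 = 39; LS_Task 7 = 39−14 = 25
LF_Task 6 = LS_Task 10 = 39; LS_Task 6 = 39−9 = 30
LF_Task 5 = LS_Task 10 = 39; LS_Task 5 = 39−2 = 37
LF_Task 4 = min(LS_Task 6=30, LS_Task 7=25) = 25; LS_Task 4 = 25−7 = 18
LF_Task 3 = LS_Task 5 = 37; LS_Task 3 = 37−3 = 34
LF_Task 2 = LS_Task 8 = 10; LS_Task 2 = 10−10 = 0
LF_Task 1 = LS_Task 10 = 39; LS_Task 1 = 39−4 = 35
Slack_Task 6 = LS_Task 6 − ES_Task 6 = 30 − 7 = 23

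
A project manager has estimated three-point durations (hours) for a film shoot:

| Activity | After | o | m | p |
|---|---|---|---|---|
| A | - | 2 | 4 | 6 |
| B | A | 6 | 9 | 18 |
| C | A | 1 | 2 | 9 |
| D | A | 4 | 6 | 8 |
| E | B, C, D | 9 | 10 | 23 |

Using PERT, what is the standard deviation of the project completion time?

3.14 hours

te_A = (2 + 4·4 + 6)/6 = 24/6 = 4; σ²_A = ((6−2)/6)² = 0.444
te_B = (6 + 4·9 + 18)/6 = 60/6 = 10; σ²_B = ((18−6)/6)² = 4.000
te_C = (1 + 4·2 + 9)/6 = 18/6 = 3; σ²_C = ((9−1)/6)² = 1.778
te_D = (4 + 4·6 + 8)/6 = 36/6 = 6; σ²_D = ((8−4)/6)² = 0.444
te_E = (9 + 4·10 + 23)/6 = 72/6 = 12; σ²_E = ((23−9)/6)² = 5.444

Forward pass:
ES_A = 0; EF_A = 4
ES_B = 4; EF_B = 4+10 = 14
ES_C = 4; EF_C = 4+3 = 7
ES_D = 4; EF_D = 4+6 = 10
ES_E = max(EF_B=14, EF_C=7, EF_D=10) = 14; EF_E = 14+12 = 26
Expected project duration μ = 26 hours. Critical path: A → B → E.

Variance along critical path = 0.444 + 4.000 + 5.444 = 9.889
σ = √9.889 = 3.145 hours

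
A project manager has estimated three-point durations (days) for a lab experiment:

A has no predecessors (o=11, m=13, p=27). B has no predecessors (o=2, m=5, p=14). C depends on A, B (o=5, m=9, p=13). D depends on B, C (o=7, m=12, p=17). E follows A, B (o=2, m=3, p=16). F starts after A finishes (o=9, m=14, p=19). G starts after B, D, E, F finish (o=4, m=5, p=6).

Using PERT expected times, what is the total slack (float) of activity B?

te_A = (11 + 4·13 + 27)/6 = 90/6 = 15
te_B = (2 + 4·5 + 14)/6 = 36/6 = 6
te_C = (5 + 4·9 + 13)/6 = 54/6 = 9
te_D = (7 + 4·12 + 17)/6 = 72/6 = 12
te_E = (2 + 4·3 + 16)/6 = 30/6 = 5
te_F = (9 + 4·14 + 19)/6 = 84/6 = 14
te_G = (4 + 4·5 + 6)/6 = 30/6 = 5

Forward pass:
ES_A = 0; EF_A = 15
ES_B = 0; EF_B = 6
ES_C = max(EF_A=15, EF_B=6) = 15; EF_C = 15+9 = 24
ES_D = max(EF_B=6, EF_C=24) = 24; EF_D = 24+12 = 36
ES_E = max(EF_A=15, EF_B=6) = 15; EF_E = 15+5 = 20
ES_F = 15; EF_F = 15+14 = 29
ES_G = max(EF_B=6, EF_D=36, EF_E=20, EF_F=29) = 36; EF_G = 36+5 = 41
Expected project duration μ = 41 days. Critical path: A → C → D → G.

Backward pass:
LF_G = 41; LS_G = 41−5 = 36
LF_F = LS_G = 36; LS_F = 36−14 = 22
LF_E = LS_G = 36; LS_E = 36−5 = 31
LF_D = LS_G = 36; LS_D = 36−12 = 24
LF_C = LS_D = 24; LS_C = 24−9 = 15
LF_B = min(LS_C=15, LS_D=24, LS_E=31, LS_G=36) = 15; LS_B = 15−6 = 9
LF_A = min(LS_C=15, LS_E=31, LS_F=22) = 15; LS_A = 15−15 = 0
Slack_B = LS_B − ES_B = 9 − 0 = 9

9 days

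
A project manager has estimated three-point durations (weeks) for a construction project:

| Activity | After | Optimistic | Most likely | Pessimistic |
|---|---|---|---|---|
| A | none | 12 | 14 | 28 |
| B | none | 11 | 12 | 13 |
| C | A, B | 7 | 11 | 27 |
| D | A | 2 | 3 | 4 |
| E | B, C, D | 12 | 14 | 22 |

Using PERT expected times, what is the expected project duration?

44 weeks

te_A = (12 + 4·14 + 28)/6 = 96/6 = 16
te_B = (11 + 4·12 + 13)/6 = 72/6 = 12
te_C = (7 + 4·11 + 27)/6 = 78/6 = 13
te_D = (2 + 4·3 + 4)/6 = 18/6 = 3
te_E = (12 + 4·14 + 22)/6 = 90/6 = 15

Forward pass:
ES_A = 0; EF_A = 16
ES_B = 0; EF_B = 12
ES_C = max(EF_A=16, EF_B=12) = 16; EF_C = 16+13 = 29
ES_D = 16; EF_D = 16+3 = 19
ES_E = max(EF_B=12, EF_C=29, EF_D=19) = 29; EF_E = 29+15 = 44
Expected project duration μ = 44 weeks. Critical path: A → C → E.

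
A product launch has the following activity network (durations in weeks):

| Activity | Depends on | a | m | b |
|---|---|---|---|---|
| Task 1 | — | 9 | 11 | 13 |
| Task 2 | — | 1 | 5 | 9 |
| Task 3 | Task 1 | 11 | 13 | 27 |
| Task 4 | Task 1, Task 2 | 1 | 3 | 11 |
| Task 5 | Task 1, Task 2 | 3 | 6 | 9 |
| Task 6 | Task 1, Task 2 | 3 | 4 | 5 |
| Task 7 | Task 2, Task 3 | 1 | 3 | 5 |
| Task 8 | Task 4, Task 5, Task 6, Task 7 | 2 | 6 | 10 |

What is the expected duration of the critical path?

te_Task 1 = (9 + 4·11 + 13)/6 = 66/6 = 11
te_Task 2 = (1 + 4·5 + 9)/6 = 30/6 = 5
te_Task 3 = (11 + 4·13 + 27)/6 = 90/6 = 15
te_Task 4 = (1 + 4·3 + 11)/6 = 24/6 = 4
te_Task 5 = (3 + 4·6 + 9)/6 = 36/6 = 6
te_Task 6 = (3 + 4·4 + 5)/6 = 24/6 = 4
te_Task 7 = (1 + 4·3 + 5)/6 = 18/6 = 3
te_Task 8 = (2 + 4·6 + 10)/6 = 36/6 = 6

Forward pass:
ES_Task 1 = 0; EF_Task 1 = 11
ES_Task 2 = 0; EF_Task 2 = 5
ES_Task 3 = 11; EF_Task 3 = 11+15 = 26
ES_Task 4 = max(EF_Task 1=11, EF_Task 2=5) = 11; EF_Task 4 = 11+4 = 15
ES_Task 5 = max(EF_Task 1=11, EF_Task 2=5) = 11; EF_Task 5 = 11+6 = 17
ES_Task 6 = max(EF_Task 1=11, EF_Task 2=5) = 11; EF_Task 6 = 11+4 = 15
ES_Task 7 = max(EF_Task 2=5, EF_Task 3=26) = 26; EF_Task 7 = 26+3 = 29
ES_Task 8 = max(EF_Task 4=15, EF_Task 5=17, EF_Task 6=15, EF_Task 7=29) = 29; EF_Task 8 = 29+6 = 35
Expected project duration μ = 35 weeks. Critical path: Task 1 → Task 3 → Task 7 → Task 8.

35 weeks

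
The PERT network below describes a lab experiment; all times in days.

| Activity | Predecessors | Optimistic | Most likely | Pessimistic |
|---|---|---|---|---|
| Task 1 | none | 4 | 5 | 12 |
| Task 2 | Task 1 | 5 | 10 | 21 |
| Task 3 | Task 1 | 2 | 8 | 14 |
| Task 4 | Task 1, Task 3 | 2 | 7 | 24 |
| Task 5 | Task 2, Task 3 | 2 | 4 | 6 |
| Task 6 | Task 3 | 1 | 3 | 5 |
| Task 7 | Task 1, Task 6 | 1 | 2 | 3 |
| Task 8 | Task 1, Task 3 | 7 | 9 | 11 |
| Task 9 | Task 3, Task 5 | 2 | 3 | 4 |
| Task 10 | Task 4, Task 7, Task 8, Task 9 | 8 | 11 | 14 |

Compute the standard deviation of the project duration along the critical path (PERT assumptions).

3.23 days

te_Task 1 = (4 + 4·5 + 12)/6 = 36/6 = 6; σ²_Task 1 = ((12−4)/6)² = 1.778
te_Task 2 = (5 + 4·10 + 21)/6 = 66/6 = 11; σ²_Task 2 = ((21−5)/6)² = 7.111
te_Task 3 = (2 + 4·8 + 14)/6 = 48/6 = 8; σ²_Task 3 = ((14−2)/6)² = 4.000
te_Task 4 = (2 + 4·7 + 24)/6 = 54/6 = 9; σ²_Task 4 = ((24−2)/6)² = 13.444
te_Task 5 = (2 + 4·4 + 6)/6 = 24/6 = 4; σ²_Task 5 = ((6−2)/6)² = 0.444
te_Task 6 = (1 + 4·3 + 5)/6 = 18/6 = 3; σ²_Task 6 = ((5−1)/6)² = 0.444
te_Task 7 = (1 + 4·2 + 3)/6 = 12/6 = 2; σ²_Task 7 = ((3−1)/6)² = 0.111
te_Task 8 = (7 + 4·9 + 11)/6 = 54/6 = 9; σ²_Task 8 = ((11−7)/6)² = 0.444
te_Task 9 = (2 + 4·3 + 4)/6 = 18/6 = 3; σ²_Task 9 = ((4−2)/6)² = 0.111
te_Task 10 = (8 + 4·11 + 14)/6 = 66/6 = 11; σ²_Task 10 = ((14−8)/6)² = 1.000

Forward pass:
ES_Task 1 = 0; EF_Task 1 = 6
ES_Task 2 = 6; EF_Task 2 = 6+11 = 17
ES_Task 3 = 6; EF_Task 3 = 6+8 = 14
ES_Task 4 = max(EF_Task 1=6, EF_Task 3=14) = 14; EF_Task 4 = 14+9 = 23
ES_Task 5 = max(EF_Task 2=17, EF_Task 3=14) = 17; EF_Task 5 = 17+4 = 21
ES_Task 6 = 14; EF_Task 6 = 14+3 = 17
ES_Task 7 = max(EF_Task 1=6, EF_Task 6=17) = 17; EF_Task 7 = 17+2 = 19
ES_Task 8 = max(EF_Task 1=6, EF_Task 3=14) = 14; EF_Task 8 = 14+9 = 23
ES_Task 9 = max(EF_Task 3=14, EF_Task 5=21) = 21; EF_Task 9 = 21+3 = 24
ES_Task 10 = max(EF_Task 4=23, EF_Task 7=19, EF_Task 8=23, EF_Task 9=24) = 24; EF_Task 10 = 24+11 = 35
Expected project duration μ = 35 days. Critical path: Task 1 → Task 2 → Task 5 → Task 9 → Task 10.

Variance along critical path = 1.778 + 7.111 + 0.444 + 0.111 + 1.000 = 10.444
σ = √10.444 = 3.232 days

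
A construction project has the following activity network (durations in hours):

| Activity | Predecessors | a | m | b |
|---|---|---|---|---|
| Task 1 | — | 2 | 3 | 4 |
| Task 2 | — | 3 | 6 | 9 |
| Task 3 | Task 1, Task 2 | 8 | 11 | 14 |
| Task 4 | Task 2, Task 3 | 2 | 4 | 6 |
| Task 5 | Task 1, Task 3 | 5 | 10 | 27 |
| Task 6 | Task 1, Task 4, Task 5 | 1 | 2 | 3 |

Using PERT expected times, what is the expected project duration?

31 hours

te_Task 1 = (2 + 4·3 + 4)/6 = 18/6 = 3
te_Task 2 = (3 + 4·6 + 9)/6 = 36/6 = 6
te_Task 3 = (8 + 4·11 + 14)/6 = 66/6 = 11
te_Task 4 = (2 + 4·4 + 6)/6 = 24/6 = 4
te_Task 5 = (5 + 4·10 + 27)/6 = 72/6 = 12
te_Task 6 = (1 + 4·2 + 3)/6 = 12/6 = 2

Forward pass:
ES_Task 1 = 0; EF_Task 1 = 3
ES_Task 2 = 0; EF_Task 2 = 6
ES_Task 3 = max(EF_Task 1=3, EF_Task 2=6) = 6; EF_Task 3 = 6+11 = 17
ES_Task 4 = max(EF_Task 2=6, EF_Task 3=17) = 17; EF_Task 4 = 17+4 = 21
ES_Task 5 = max(EF_Task 1=3, EF_Task 3=17) = 17; EF_Task 5 = 17+12 = 29
ES_Task 6 = max(EF_Task 1=3, EF_Task 4=21, EF_Task 5=29) = 29; EF_Task 6 = 29+2 = 31
Expected project duration μ = 31 hours. Critical path: Task 2 → Task 3 → Task 5 → Task 6.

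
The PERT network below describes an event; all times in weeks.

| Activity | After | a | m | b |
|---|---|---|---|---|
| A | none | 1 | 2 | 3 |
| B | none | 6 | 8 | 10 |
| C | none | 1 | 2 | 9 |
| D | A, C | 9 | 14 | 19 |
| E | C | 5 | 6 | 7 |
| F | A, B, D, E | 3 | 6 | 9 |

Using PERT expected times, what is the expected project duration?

23 weeks

te_A = (1 + 4·2 + 3)/6 = 12/6 = 2
te_B = (6 + 4·8 + 10)/6 = 48/6 = 8
te_C = (1 + 4·2 + 9)/6 = 18/6 = 3
te_D = (9 + 4·14 + 19)/6 = 84/6 = 14
te_E = (5 + 4·6 + 7)/6 = 36/6 = 6
te_F = (3 + 4·6 + 9)/6 = 36/6 = 6

Forward pass:
ES_A = 0; EF_A = 2
ES_B = 0; EF_B = 8
ES_C = 0; EF_C = 3
ES_D = max(EF_A=2, EF_C=3) = 3; EF_D = 3+14 = 17
ES_E = 3; EF_E = 3+6 = 9
ES_F = max(EF_A=2, EF_B=8, EF_D=17, EF_E=9) = 17; EF_F = 17+6 = 23
Expected project duration μ = 23 weeks. Critical path: C → D → F.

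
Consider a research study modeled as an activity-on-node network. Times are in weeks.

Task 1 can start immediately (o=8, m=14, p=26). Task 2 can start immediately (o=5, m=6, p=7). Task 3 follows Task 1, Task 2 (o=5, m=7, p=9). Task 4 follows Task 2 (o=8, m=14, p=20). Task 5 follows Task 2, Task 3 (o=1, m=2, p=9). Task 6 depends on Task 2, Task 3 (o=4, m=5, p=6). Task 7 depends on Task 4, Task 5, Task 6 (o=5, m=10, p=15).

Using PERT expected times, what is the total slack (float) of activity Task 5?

2 weeks

te_Task 1 = (8 + 4·14 + 26)/6 = 90/6 = 15
te_Task 2 = (5 + 4·6 + 7)/6 = 36/6 = 6
te_Task 3 = (5 + 4·7 + 9)/6 = 42/6 = 7
te_Task 4 = (8 + 4·14 + 20)/6 = 84/6 = 14
te_Task 5 = (1 + 4·2 + 9)/6 = 18/6 = 3
te_Task 6 = (4 + 4·5 + 6)/6 = 30/6 = 5
te_Task 7 = (5 + 4·10 + 15)/6 = 60/6 = 10

Forward pass:
ES_Task 1 = 0; EF_Task 1 = 15
ES_Task 2 = 0; EF_Task 2 = 6
ES_Task 3 = max(EF_Task 1=15, EF_Task 2=6) = 15; EF_Task 3 = 15+7 = 22
ES_Task 4 = 6; EF_Task 4 = 6+14 = 20
ES_Task 5 = max(EF_Task 2=6, EF_Task 3=22) = 22; EF_Task 5 = 22+3 = 25
ES_Task 6 = max(EF_Task 2=6, EF_Task 3=22) = 22; EF_Task 6 = 22+5 = 27
ES_Task 7 = max(EF_Task 4=20, EF_Task 5=25, EF_Task 6=27) = 27; EF_Task 7 = 27+10 = 37
Expected project duration μ = 37 weeks. Critical path: Task 1 → Task 3 → Task 6 → Task 7.

Backward pass:
LF_Task 7 = 37; LS_Task 7 = 37−10 = 27
LF_Task 6 = LS_Task 7 = 27; LS_Task 6 = 27−5 = 22
LF_Task 5 = LS_Task 7 = 27; LS_Task 5 = 27−3 = 24
LF_Task 4 = LS_Task 7 = 27; LS_Task 4 = 27−14 = 13
LF_Task 3 = min(LS_Task 5=24, LS_Task 6=22) = 22; LS_Task 3 = 22−7 = 15
LF_Task 2 = min(LS_Task 3=15, LS_Task 4=13, LS_Task 5=24, LS_Task 6=22) = 13; LS_Task 2 = 13−6 = 7
LF_Task 1 = LS_Task 3 = 15; LS_Task 1 = 15−15 = 0
Slack_Task 5 = LS_Task 5 − ES_Task 5 = 24 − 22 = 2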